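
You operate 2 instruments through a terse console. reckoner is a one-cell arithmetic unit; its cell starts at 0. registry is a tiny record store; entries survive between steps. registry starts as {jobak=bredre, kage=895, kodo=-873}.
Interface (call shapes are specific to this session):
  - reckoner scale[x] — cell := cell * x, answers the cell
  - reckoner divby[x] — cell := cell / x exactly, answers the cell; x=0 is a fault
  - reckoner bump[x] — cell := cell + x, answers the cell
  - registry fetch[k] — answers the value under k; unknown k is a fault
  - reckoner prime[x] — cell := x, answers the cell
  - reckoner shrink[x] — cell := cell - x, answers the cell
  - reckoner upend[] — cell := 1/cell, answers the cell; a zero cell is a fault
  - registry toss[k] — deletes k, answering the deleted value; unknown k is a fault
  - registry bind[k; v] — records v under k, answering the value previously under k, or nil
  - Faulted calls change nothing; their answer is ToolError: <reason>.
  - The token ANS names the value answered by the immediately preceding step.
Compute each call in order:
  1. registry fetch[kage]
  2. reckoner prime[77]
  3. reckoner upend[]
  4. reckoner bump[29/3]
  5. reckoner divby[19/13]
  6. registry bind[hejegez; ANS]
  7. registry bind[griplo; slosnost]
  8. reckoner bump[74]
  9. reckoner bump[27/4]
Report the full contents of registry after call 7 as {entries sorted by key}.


Invoking registry fetch with k=kage, yielding 895.
I try reckoner prime with x=77: 77.
Invoking reckoner upend(), giving 1/77.
I run reckoner bump with x=29/3, → 2236/231.
I call reckoner divby with x=19/13: 29068/4389.
I call registry bind with k=hejegez, v=ANS, giving nil.
Next I call registry bind with k=griplo, v=slosnost, and see nil.
I try reckoner bump with x=74, → 353854/4389.
I invoke reckoner bump with x=27/4: 1533919/17556.

Answer: {griplo=slosnost, hejegez=29068/4389, jobak=bredre, kage=895, kodo=-873}


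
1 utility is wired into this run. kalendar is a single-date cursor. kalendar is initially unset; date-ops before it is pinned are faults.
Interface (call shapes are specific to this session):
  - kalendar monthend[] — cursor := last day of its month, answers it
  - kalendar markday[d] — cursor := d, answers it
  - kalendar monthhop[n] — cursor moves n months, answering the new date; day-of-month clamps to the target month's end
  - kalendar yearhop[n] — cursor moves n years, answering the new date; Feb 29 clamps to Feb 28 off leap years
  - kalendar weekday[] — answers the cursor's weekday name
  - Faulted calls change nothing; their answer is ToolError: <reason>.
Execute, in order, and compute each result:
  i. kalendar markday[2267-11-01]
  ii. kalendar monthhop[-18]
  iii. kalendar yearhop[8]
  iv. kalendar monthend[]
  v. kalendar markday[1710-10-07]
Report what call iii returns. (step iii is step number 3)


;; 1. kalendar markday(d→2267-11-01) : 2267-11-01
;; 2. kalendar monthhop(n→-18) : 2266-05-01
;; 3. kalendar yearhop(n→8) : 2274-05-01
;; 4. kalendar monthend() : 2274-05-31
;; 5. kalendar markday(d→1710-10-07) : 1710-10-07

Answer: 2274-05-01


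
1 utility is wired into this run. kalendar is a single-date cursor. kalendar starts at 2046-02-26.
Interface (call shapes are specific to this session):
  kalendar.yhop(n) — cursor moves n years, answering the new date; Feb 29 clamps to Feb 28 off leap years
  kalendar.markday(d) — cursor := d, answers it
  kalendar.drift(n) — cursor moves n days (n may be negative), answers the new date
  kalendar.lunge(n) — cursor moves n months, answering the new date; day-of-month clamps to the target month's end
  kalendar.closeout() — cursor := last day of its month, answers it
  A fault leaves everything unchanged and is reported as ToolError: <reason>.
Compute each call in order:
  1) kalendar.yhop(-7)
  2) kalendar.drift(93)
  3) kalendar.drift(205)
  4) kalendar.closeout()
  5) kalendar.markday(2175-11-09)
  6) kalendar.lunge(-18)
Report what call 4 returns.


Answer: 2039-12-31

Derivation:
·→ yhop(n: -7)
·← 2039-02-26
·→ drift(n: 93)
·← 2039-05-30
·→ drift(n: 205)
·← 2039-12-21
·→ closeout()
·← 2039-12-31
·→ markday(d: 2175-11-09)
·← 2175-11-09
·→ lunge(n: -18)
·← 2174-05-09


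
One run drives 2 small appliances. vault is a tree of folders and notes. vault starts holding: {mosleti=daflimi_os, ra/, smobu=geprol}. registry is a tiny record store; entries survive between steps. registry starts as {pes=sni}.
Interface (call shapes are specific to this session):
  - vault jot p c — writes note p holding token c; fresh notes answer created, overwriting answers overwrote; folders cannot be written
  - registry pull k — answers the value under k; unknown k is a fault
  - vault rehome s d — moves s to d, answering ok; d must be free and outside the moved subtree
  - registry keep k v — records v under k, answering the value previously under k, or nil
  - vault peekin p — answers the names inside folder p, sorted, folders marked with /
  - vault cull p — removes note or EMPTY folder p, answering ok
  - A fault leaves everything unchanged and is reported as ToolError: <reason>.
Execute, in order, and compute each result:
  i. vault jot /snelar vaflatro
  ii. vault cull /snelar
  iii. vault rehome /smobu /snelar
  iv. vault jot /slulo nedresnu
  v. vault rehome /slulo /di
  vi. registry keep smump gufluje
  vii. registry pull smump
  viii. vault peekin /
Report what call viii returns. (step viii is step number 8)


Calling vault jot passing p=/snelar, c=vaflatro, — result: created.
I run vault cull passing p=/snelar, giving ok.
I use vault rehome passing s=/smobu, d=/snelar, and get ok.
Calling vault jot passing p=/slulo, c=nedresnu: created.
I run vault rehome passing s=/slulo, d=/di, yielding ok.
Calling registry keep passing k=smump, v=gufluje, which returns nil.
I run registry pull passing k=smump, — result: gufluje.
I use vault peekin passing p=/, → [di, mosleti, ra/, snelar].

Answer: [di, mosleti, ra/, snelar]


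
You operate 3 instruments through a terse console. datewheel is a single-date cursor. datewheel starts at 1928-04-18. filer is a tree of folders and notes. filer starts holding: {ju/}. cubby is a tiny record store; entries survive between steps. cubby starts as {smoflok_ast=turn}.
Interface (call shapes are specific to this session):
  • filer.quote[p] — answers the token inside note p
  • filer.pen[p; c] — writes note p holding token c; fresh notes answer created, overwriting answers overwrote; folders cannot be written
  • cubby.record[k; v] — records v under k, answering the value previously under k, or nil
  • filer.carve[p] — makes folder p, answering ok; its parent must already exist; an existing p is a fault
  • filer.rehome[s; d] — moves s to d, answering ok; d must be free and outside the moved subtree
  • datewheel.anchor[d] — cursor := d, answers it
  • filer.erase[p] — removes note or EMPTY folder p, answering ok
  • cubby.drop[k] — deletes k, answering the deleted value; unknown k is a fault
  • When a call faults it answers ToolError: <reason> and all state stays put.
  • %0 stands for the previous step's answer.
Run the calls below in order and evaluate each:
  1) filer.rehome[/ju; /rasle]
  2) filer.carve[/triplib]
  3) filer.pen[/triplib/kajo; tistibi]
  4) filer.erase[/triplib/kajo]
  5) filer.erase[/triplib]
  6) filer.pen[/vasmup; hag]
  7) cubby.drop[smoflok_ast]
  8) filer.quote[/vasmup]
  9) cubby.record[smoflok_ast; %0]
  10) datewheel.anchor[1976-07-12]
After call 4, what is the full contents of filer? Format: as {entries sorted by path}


-- 1. filer.rehome(s: /ju, d: /rasle) ~> ok
-- 2. filer.carve(p: /triplib) ~> ok
-- 3. filer.pen(p: /triplib/kajo, c: tistibi) ~> created
-- 4. filer.erase(p: /triplib/kajo) ~> ok
-- 5. filer.erase(p: /triplib) ~> ok
-- 6. filer.pen(p: /vasmup, c: hag) ~> created
-- 7. cubby.drop(k: smoflok_ast) ~> turn
-- 8. filer.quote(p: /vasmup) ~> hag
-- 9. cubby.record(k: smoflok_ast, v: %0) ~> nil
-- 10. datewheel.anchor(d: 1976-07-12) ~> 1976-07-12

Answer: {rasle/, triplib/}


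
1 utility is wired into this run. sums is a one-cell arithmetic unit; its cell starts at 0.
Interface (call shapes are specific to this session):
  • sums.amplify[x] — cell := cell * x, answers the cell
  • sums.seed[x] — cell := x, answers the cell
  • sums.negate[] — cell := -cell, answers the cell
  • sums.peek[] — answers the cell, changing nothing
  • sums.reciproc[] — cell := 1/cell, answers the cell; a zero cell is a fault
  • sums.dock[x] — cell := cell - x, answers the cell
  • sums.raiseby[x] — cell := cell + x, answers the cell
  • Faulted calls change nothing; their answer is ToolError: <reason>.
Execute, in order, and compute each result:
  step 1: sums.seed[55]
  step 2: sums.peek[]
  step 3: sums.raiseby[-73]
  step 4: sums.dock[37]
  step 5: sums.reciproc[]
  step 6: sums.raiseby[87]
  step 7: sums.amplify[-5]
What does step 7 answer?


Answer: -4784/11

Derivation:
-> sums.seed(x='55')
<- 55
-> sums.peek()
<- 55
-> sums.raiseby(x='-73')
<- -18
-> sums.dock(x='37')
<- -55
-> sums.reciproc()
<- -1/55
-> sums.raiseby(x='87')
<- 4784/55
-> sums.amplify(x='-5')
<- -4784/11


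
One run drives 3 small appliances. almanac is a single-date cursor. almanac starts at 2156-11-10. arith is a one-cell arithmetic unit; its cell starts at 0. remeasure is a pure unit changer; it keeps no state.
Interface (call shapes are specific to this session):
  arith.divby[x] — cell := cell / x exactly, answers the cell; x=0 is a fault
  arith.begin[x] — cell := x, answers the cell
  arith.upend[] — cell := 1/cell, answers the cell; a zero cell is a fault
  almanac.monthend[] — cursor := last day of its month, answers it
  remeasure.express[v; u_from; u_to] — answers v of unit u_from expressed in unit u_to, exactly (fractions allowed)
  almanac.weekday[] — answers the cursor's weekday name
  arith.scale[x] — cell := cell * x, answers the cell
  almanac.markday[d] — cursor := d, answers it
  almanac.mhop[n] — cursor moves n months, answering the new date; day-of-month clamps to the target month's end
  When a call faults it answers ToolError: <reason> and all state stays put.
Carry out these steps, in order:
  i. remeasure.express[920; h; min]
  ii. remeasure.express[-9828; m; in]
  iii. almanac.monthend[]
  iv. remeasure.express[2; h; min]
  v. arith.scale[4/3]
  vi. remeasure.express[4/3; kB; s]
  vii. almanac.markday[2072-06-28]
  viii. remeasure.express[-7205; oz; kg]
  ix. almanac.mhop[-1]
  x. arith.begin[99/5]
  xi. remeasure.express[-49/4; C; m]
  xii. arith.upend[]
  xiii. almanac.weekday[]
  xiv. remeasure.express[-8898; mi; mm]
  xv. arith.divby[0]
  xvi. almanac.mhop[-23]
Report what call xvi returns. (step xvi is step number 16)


Answer: 2070-06-28

Derivation:
Now I run remeasure.express using v='920', u_from='h', u_to='min', and observe 55200.
I invoke remeasure.express using v='-9828', u_from='m', u_to='in', giving -49140000/127.
Using almanac.monthend(), and get 2156-11-30.
Calling remeasure.express using v='2', u_from='h', u_to='min', yielding 120.
Then arith.scale using x='4/3', and see 0.
Now I run remeasure.express using v='4/3', u_from='kB', u_to='s', yielding ToolError: incompatible units.
I call almanac.markday using d='2072-06-28': 2072-06-28.
I call remeasure.express using v='-7205', u_from='oz', u_to='kg', and get -65362660517/320000000.
Using almanac.mhop using n='-1', → 2072-05-28.
Calling arith.begin using x='99/5', giving 99/5.
I try remeasure.express using v='-49/4', u_from='C', u_to='m', which returns ToolError: incompatible units.
I run arith.upend(), — result: 5/99.
Now I run almanac.weekday(): Saturday.
Invoking remeasure.express using v='-8898', u_from='mi', u_to='mm': -14319942912.
I run arith.divby using x='0': ToolError: division by zero.
Invoking almanac.mhop using n='-23', giving 2070-06-28.


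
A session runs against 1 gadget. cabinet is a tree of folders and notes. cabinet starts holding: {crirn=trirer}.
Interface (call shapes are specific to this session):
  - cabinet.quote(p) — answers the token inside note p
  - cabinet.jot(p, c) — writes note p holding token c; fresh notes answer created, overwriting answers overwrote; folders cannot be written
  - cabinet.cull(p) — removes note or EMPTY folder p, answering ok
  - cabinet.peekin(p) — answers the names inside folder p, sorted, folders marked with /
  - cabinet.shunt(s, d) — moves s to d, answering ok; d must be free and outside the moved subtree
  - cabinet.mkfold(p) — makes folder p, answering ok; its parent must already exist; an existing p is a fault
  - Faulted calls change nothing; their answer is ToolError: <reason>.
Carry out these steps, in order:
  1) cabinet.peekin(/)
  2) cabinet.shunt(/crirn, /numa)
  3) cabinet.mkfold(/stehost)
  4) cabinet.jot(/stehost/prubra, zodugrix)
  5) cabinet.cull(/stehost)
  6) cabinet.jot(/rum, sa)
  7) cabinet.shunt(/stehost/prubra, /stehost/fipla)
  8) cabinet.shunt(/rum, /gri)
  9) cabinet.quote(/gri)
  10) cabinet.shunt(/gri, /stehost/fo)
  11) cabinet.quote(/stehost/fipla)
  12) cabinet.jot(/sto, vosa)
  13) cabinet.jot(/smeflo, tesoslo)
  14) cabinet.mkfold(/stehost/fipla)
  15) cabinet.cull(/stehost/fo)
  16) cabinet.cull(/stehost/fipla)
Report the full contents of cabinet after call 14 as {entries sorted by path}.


Answer: {numa=trirer, smeflo=tesoslo, stehost/, stehost/fipla=zodugrix, stehost/fo=sa, sto=vosa}

Derivation:
>>> cabinet.peekin p='/'
[out] [crirn]
>>> cabinet.shunt s='/crirn' d='/numa'
[out] ok
>>> cabinet.mkfold p='/stehost'
[out] ok
>>> cabinet.jot p='/stehost/prubra' c='zodugrix'
[out] created
>>> cabinet.cull p='/stehost'
[out] ToolError: not empty
>>> cabinet.jot p='/rum' c='sa'
[out] created
>>> cabinet.shunt s='/stehost/prubra' d='/stehost/fipla'
[out] ok
>>> cabinet.shunt s='/rum' d='/gri'
[out] ok
>>> cabinet.quote p='/gri'
[out] sa
>>> cabinet.shunt s='/gri' d='/stehost/fo'
[out] ok
>>> cabinet.quote p='/stehost/fipla'
[out] zodugrix
>>> cabinet.jot p='/sto' c='vosa'
[out] created
>>> cabinet.jot p='/smeflo' c='tesoslo'
[out] created
>>> cabinet.mkfold p='/stehost/fipla'
[out] ToolError: exists
>>> cabinet.cull p='/stehost/fo'
[out] ok
>>> cabinet.cull p='/stehost/fipla'
[out] ok


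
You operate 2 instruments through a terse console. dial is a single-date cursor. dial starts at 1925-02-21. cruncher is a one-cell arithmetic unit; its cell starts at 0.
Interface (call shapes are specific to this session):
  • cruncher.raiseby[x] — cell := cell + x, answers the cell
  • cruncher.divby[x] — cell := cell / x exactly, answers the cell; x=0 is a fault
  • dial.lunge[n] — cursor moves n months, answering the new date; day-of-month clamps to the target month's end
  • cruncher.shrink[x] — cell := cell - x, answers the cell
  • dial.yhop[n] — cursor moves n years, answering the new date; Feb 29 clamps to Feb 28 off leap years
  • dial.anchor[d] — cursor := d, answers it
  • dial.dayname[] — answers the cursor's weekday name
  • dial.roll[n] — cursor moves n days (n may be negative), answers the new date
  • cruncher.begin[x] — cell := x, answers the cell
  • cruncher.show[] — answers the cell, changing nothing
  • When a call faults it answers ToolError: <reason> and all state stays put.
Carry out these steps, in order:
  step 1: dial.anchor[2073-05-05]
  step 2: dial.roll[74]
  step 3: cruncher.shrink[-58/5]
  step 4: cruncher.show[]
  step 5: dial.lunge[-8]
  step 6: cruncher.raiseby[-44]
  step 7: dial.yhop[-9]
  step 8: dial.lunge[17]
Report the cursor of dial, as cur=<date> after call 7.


% dial.anchor d=2073-05-05
:: 2073-05-05
% dial.roll n=74
:: 2073-07-18
% cruncher.shrink x=-58/5
:: 58/5
% cruncher.show
:: 58/5
% dial.lunge n=-8
:: 2072-11-18
% cruncher.raiseby x=-44
:: -162/5
% dial.yhop n=-9
:: 2063-11-18
% dial.lunge n=17
:: 2065-04-18

Answer: cur=2063-11-18


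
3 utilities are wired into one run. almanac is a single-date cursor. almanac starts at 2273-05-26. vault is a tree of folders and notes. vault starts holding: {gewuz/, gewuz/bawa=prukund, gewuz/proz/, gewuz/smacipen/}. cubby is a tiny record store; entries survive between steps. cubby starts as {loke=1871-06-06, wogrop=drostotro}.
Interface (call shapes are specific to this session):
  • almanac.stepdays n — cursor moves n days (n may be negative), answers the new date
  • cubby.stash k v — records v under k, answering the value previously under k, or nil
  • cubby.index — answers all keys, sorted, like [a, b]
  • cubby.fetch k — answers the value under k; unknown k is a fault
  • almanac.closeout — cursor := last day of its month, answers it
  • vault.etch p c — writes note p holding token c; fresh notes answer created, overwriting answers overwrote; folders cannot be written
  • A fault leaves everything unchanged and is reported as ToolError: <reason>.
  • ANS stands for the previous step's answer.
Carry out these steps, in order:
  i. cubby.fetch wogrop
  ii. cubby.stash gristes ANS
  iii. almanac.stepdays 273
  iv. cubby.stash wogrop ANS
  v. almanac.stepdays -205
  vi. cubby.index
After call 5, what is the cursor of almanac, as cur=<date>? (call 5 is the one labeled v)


Answer: cur=2273-08-02

Derivation:
% 1. fetch(k: wogrop) : drostotro
% 2. stash(k: gristes, v: ANS) : nil
% 3. stepdays(n: 273) : 2274-02-23
% 4. stash(k: wogrop, v: ANS) : drostotro
% 5. stepdays(n: -205) : 2273-08-02
% 6. index() : [gristes, loke, wogrop]


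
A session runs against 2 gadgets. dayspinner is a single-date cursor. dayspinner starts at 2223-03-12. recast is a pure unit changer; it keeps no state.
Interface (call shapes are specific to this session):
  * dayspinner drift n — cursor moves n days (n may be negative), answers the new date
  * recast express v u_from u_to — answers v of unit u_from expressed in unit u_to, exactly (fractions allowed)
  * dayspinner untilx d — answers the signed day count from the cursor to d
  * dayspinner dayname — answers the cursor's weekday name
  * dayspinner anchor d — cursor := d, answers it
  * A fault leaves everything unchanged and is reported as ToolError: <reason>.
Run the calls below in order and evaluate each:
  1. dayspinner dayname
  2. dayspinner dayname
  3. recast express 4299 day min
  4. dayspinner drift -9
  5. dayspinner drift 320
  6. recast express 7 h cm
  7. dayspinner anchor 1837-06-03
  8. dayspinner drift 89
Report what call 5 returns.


Answer: 2224-01-17

Derivation:
% dayspinner dayname
= Wednesday
% dayspinner dayname
= Wednesday
% recast express v→4299 u_from→day u_to→min
= 6190560
% dayspinner drift n→-9
= 2223-03-03
% dayspinner drift n→320
= 2224-01-17
% recast express v→7 u_from→h u_to→cm
= ToolError: incompatible units
% dayspinner anchor d→1837-06-03
= 1837-06-03
% dayspinner drift n→89
= 1837-08-31


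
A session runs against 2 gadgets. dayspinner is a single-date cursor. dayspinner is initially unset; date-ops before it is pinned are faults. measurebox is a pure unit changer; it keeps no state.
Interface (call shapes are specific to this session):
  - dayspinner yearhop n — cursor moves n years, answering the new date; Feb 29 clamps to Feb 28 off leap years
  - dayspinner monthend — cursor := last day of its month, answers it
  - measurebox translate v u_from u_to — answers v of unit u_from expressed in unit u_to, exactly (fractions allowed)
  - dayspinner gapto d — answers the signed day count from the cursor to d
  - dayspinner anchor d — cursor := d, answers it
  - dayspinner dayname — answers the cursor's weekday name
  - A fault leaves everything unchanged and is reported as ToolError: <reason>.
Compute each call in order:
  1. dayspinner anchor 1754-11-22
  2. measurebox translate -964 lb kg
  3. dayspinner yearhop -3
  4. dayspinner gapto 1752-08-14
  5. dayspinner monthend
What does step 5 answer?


$ dayspinner anchor d='1754-11-22'
  1754-11-22
$ measurebox translate v='-964' u_from='lb' u_to='kg'
  -10931576117/25000000
$ dayspinner yearhop n='-3'
  1751-11-22
$ dayspinner gapto d='1752-08-14'
  266
$ dayspinner monthend
  1751-11-30

Answer: 1751-11-30


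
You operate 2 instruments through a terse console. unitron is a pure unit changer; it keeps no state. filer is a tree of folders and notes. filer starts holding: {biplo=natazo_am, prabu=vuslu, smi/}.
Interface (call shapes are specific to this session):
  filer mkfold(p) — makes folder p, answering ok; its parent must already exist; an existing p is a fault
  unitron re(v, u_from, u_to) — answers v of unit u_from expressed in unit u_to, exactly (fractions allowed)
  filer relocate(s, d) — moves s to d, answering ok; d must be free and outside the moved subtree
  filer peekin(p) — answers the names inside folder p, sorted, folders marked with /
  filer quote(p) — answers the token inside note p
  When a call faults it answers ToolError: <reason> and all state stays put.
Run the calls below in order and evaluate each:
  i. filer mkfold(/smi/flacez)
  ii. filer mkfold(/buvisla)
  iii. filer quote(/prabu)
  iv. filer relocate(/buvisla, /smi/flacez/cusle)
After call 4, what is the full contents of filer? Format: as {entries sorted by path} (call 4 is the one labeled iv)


-> filer mkfold(p='/smi/flacez')
<- ok
-> filer mkfold(p='/buvisla')
<- ok
-> filer quote(p='/prabu')
<- vuslu
-> filer relocate(s='/buvisla', d='/smi/flacez/cusle')
<- ok

Answer: {biplo=natazo_am, prabu=vuslu, smi/, smi/flacez/, smi/flacez/cusle/}


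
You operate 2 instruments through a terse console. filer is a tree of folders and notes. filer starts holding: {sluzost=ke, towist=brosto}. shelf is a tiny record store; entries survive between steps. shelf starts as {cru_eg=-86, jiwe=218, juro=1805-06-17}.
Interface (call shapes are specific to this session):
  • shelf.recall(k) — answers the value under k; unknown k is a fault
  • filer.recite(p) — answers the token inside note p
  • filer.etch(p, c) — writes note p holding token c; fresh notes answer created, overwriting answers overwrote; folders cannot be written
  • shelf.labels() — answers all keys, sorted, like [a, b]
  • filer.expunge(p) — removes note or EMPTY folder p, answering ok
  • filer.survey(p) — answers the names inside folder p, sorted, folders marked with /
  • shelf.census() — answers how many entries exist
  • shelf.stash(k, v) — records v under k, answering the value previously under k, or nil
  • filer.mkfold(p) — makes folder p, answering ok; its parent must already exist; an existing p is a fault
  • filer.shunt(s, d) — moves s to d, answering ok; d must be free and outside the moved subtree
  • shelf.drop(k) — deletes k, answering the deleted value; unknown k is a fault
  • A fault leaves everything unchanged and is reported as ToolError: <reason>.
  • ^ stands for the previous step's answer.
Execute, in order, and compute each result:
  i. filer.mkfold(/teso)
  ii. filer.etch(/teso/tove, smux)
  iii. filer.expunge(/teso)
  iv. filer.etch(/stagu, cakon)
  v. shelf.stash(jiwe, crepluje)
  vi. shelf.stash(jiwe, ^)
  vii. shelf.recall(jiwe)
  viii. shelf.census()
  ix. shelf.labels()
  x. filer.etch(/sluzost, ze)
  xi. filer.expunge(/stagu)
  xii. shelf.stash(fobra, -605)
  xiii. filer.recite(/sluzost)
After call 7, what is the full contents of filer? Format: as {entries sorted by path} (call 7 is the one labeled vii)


Answer: {sluzost=ke, stagu=cakon, teso/, teso/tove=smux, towist=brosto}

Derivation:
Do: filer.mkfold[p='/teso']
See: ok
Do: filer.etch[p='/teso/tove'; c='smux']
See: created
Do: filer.expunge[p='/teso']
See: ToolError: not empty
Do: filer.etch[p='/stagu'; c='cakon']
See: created
Do: shelf.stash[k='jiwe'; v='crepluje']
See: 218
Do: shelf.stash[k='jiwe'; v='^']
See: crepluje
Do: shelf.recall[k='jiwe']
See: 218
Do: shelf.census[]
See: 3
Do: shelf.labels[]
See: [cru_eg, jiwe, juro]
Do: filer.etch[p='/sluzost'; c='ze']
See: overwrote
Do: filer.expunge[p='/stagu']
See: ok
Do: shelf.stash[k='fobra'; v='-605']
See: nil
Do: filer.recite[p='/sluzost']
See: ze


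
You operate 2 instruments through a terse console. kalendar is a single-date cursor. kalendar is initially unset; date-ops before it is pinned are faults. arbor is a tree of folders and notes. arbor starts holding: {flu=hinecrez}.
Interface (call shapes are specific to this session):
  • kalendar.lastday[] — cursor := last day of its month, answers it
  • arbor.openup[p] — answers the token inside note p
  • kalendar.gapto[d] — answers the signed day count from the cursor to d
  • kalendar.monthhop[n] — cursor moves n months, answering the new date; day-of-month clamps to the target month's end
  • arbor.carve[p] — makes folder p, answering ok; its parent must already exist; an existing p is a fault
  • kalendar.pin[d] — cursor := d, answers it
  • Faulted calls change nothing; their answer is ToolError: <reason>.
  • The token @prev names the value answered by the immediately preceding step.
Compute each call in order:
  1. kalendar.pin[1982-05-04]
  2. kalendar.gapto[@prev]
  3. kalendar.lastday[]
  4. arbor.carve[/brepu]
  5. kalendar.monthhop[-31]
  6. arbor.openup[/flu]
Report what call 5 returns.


CALL pin[d=1982-05-04]
RET  1982-05-04
CALL gapto[d=@prev]
RET  0
CALL lastday[]
RET  1982-05-31
CALL carve[p=/brepu]
RET  ok
CALL monthhop[n=-31]
RET  1979-10-31
CALL openup[p=/flu]
RET  hinecrez

Answer: 1979-10-31


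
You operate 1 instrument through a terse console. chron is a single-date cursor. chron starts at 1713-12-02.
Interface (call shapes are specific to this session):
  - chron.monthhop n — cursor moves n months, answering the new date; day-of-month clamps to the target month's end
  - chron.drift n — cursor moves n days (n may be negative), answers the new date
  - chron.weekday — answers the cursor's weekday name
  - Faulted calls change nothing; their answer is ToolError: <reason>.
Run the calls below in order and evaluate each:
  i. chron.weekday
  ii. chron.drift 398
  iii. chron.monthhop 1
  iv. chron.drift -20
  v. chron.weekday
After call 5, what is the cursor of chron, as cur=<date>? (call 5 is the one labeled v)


-- 1. weekday() == Saturday
-- 2. drift(n='398') == 1715-01-04
-- 3. monthhop(n='1') == 1715-02-04
-- 4. drift(n='-20') == 1715-01-15
-- 5. weekday() == Tuesday

Answer: cur=1715-01-15


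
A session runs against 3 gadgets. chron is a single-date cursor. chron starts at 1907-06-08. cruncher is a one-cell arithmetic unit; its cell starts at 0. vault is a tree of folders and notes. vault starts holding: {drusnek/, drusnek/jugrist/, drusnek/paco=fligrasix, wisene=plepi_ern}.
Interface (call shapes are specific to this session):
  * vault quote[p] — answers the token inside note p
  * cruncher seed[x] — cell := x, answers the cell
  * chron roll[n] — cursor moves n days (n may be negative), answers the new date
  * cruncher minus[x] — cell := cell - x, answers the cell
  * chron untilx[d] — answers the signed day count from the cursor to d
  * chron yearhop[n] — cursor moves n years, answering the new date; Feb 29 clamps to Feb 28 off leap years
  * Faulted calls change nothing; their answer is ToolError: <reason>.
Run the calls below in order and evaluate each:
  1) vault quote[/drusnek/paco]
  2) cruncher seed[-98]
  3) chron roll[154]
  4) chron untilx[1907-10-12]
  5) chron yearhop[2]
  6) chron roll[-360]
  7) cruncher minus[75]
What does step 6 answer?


Answer: 1908-11-14

Derivation:
>> vault quote(p→/drusnek/paco)
<< fligrasix
>> cruncher seed(x→-98)
<< -98
>> chron roll(n→154)
<< 1907-11-09
>> chron untilx(d→1907-10-12)
<< -28
>> chron yearhop(n→2)
<< 1909-11-09
>> chron roll(n→-360)
<< 1908-11-14
>> cruncher minus(x→75)
<< -173


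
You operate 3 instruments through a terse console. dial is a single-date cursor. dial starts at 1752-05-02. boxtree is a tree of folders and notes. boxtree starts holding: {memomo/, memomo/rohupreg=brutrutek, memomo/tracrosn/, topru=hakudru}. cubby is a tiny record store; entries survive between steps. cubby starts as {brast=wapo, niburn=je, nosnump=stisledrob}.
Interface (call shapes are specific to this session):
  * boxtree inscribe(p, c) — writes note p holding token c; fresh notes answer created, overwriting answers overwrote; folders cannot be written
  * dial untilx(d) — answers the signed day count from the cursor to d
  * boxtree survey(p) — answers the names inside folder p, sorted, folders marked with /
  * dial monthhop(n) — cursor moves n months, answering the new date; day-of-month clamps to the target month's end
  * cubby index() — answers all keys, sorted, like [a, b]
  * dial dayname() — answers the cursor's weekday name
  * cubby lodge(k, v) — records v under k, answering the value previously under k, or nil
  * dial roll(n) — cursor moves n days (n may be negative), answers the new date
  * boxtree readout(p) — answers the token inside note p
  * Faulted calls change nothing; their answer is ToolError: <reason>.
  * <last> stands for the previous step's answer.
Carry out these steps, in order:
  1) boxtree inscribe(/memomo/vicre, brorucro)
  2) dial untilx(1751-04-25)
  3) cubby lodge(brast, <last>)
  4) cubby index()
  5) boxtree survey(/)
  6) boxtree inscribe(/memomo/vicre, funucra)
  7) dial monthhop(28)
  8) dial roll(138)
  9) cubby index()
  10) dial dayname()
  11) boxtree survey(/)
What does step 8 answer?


→ boxtree inscribe(p='/memomo/vicre', c='brorucro')
← created
→ dial untilx(d='1751-04-25')
← -373
→ cubby lodge(k='brast', v='<last>')
← wapo
→ cubby index()
← [brast, niburn, nosnump]
→ boxtree survey(p='/')
← [memomo/, topru]
→ boxtree inscribe(p='/memomo/vicre', c='funucra')
← overwrote
→ dial monthhop(n='28')
← 1754-09-02
→ dial roll(n='138')
← 1755-01-18
→ cubby index()
← [brast, niburn, nosnump]
→ dial dayname()
← Saturday
→ boxtree survey(p='/')
← [memomo/, topru]

Answer: 1755-01-18


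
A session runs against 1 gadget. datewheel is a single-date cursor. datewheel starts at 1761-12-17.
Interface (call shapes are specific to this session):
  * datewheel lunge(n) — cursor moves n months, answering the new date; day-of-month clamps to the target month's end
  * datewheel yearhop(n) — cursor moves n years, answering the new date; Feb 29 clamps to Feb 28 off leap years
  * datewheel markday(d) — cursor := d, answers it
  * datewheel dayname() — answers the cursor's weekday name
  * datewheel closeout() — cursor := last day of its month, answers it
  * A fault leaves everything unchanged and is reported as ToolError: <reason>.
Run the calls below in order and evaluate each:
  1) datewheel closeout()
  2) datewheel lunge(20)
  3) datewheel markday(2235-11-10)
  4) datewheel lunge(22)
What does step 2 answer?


Answer: 1763-08-31

Derivation:
> datewheel closeout
:: 1761-12-31
> datewheel lunge n='20'
:: 1763-08-31
> datewheel markday d='2235-11-10'
:: 2235-11-10
> datewheel lunge n='22'
:: 2237-09-10


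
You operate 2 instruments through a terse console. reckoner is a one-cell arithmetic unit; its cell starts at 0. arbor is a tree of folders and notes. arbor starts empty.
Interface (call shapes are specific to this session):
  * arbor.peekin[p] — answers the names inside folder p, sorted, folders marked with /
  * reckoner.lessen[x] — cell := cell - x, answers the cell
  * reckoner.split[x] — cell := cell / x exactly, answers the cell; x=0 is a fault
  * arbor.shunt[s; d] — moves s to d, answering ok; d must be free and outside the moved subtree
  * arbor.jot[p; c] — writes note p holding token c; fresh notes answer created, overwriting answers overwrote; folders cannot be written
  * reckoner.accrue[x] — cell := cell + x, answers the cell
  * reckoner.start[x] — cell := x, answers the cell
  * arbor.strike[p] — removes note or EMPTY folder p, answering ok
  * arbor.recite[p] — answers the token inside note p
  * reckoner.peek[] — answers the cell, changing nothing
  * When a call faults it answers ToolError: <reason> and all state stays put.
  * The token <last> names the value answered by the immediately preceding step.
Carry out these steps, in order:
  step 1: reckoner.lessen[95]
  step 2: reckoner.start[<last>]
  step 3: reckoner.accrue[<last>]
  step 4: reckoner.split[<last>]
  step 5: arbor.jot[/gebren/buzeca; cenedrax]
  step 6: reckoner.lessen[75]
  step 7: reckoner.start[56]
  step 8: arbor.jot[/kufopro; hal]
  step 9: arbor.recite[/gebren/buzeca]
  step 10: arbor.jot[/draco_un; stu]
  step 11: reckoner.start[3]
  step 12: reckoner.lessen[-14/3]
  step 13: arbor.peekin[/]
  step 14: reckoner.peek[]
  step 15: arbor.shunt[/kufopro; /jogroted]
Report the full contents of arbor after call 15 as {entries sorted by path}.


Using reckoner.lessen on x=95: -95.
Now I run reckoner.start on x=<last>, → -95.
Then reckoner.accrue on x=<last>, → -190.
I invoke reckoner.split on x=<last>, yielding 1.
Then arbor.jot on p=/gebren/buzeca, c=cenedrax, → ToolError: no parent.
I use reckoner.lessen on x=75, giving -74.
Now I run reckoner.start on x=56, — result: 56.
Then arbor.jot on p=/kufopro, c=hal, and see created.
Next I call arbor.recite on p=/gebren/buzeca, → ToolError: not found.
I call arbor.jot on p=/draco_un, c=stu, and observe created.
Now I run reckoner.start on x=3: 3.
I call reckoner.lessen on x=-14/3, → 23/3.
Calling arbor.peekin on p=/, and get [draco_un, kufopro].
Invoking reckoner.peek(), yielding 23/3.
Then arbor.shunt on s=/kufopro, d=/jogroted, yielding ok.

Answer: {draco_un=stu, jogroted=hal}


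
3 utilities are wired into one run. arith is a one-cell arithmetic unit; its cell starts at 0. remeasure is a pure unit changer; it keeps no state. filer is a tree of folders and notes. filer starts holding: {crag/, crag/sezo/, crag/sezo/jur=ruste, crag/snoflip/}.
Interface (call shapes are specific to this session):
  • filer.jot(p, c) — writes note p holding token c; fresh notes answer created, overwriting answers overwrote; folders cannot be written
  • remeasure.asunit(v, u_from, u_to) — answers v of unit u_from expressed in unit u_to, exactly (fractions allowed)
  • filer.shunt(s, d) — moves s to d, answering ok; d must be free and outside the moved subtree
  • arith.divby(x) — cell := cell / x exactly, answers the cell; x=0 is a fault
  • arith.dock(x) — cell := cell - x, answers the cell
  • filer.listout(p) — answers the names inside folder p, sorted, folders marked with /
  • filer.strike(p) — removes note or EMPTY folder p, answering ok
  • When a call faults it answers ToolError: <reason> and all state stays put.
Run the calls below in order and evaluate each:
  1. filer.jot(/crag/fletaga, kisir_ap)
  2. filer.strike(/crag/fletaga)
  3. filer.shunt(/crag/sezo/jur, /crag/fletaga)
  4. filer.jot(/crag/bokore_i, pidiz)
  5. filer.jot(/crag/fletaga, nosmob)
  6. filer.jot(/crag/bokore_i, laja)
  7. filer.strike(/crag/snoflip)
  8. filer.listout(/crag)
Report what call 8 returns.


>> filer.jot(p: /crag/fletaga, c: kisir_ap)
<< created
>> filer.strike(p: /crag/fletaga)
<< ok
>> filer.shunt(s: /crag/sezo/jur, d: /crag/fletaga)
<< ok
>> filer.jot(p: /crag/bokore_i, c: pidiz)
<< created
>> filer.jot(p: /crag/fletaga, c: nosmob)
<< overwrote
>> filer.jot(p: /crag/bokore_i, c: laja)
<< overwrote
>> filer.strike(p: /crag/snoflip)
<< ok
>> filer.listout(p: /crag)
<< [bokore_i, fletaga, sezo/]

Answer: [bokore_i, fletaga, sezo/]


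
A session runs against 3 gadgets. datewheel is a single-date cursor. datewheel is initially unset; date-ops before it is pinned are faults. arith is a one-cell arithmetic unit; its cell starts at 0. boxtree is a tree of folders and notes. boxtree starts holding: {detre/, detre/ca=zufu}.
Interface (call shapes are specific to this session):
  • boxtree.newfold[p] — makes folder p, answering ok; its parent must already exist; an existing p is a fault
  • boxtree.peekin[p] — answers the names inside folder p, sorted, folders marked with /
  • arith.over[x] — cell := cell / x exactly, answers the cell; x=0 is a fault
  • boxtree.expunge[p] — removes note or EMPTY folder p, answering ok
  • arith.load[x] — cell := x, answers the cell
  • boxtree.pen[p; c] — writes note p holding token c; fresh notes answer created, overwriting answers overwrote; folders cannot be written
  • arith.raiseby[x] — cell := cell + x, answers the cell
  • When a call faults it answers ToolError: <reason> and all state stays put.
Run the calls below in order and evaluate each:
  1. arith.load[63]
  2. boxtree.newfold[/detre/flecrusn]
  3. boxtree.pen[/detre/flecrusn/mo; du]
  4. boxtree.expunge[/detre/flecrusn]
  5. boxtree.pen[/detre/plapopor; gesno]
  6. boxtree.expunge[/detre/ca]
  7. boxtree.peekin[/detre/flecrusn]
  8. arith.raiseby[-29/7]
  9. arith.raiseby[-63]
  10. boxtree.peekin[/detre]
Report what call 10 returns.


CALL load[x→63]
RET  63
CALL newfold[p→/detre/flecrusn]
RET  ok
CALL pen[p→/detre/flecrusn/mo; c→du]
RET  created
CALL expunge[p→/detre/flecrusn]
RET  ToolError: not empty
CALL pen[p→/detre/plapopor; c→gesno]
RET  created
CALL expunge[p→/detre/ca]
RET  ok
CALL peekin[p→/detre/flecrusn]
RET  [mo]
CALL raiseby[x→-29/7]
RET  412/7
CALL raiseby[x→-63]
RET  -29/7
CALL peekin[p→/detre]
RET  [flecrusn/, plapopor]

Answer: [flecrusn/, plapopor]


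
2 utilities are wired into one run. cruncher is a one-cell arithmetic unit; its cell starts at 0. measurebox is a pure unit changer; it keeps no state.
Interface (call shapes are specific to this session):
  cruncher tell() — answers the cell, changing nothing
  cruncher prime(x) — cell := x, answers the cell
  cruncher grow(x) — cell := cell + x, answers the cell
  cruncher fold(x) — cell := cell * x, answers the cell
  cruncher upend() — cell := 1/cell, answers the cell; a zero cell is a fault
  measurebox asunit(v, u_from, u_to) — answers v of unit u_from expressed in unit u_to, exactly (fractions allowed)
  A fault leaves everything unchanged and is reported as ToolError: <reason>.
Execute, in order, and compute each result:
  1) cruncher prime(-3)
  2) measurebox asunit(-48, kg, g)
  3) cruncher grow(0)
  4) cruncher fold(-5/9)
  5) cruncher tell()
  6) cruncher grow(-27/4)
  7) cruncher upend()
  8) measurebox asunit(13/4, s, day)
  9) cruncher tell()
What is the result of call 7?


Answer: -12/61

Derivation:
> cruncher prime x='-3'
  -3
> measurebox asunit v='-48' u_from='kg' u_to='g'
  -48000
> cruncher grow x='0'
  -3
> cruncher fold x='-5/9'
  5/3
> cruncher tell
  5/3
> cruncher grow x='-27/4'
  -61/12
> cruncher upend
  -12/61
> measurebox asunit v='13/4' u_from='s' u_to='day'
  13/345600
> cruncher tell
  -12/61


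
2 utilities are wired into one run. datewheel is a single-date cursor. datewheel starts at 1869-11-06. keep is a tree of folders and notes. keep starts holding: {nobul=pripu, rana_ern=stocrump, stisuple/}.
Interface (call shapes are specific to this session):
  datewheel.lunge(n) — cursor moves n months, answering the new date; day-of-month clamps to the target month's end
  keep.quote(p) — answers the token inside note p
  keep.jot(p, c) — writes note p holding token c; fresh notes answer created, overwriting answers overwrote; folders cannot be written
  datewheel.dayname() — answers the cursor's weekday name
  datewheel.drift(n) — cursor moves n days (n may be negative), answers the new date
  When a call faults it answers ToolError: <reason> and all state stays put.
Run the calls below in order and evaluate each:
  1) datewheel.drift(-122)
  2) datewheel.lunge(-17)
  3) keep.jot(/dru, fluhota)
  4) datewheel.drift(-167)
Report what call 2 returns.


Step: datewheel.drift[-122]
Result: 1869-07-07
Step: datewheel.lunge[-17]
Result: 1868-02-07
Step: keep.jot[/dru; fluhota]
Result: created
Step: datewheel.drift[-167]
Result: 1867-08-24

Answer: 1868-02-07


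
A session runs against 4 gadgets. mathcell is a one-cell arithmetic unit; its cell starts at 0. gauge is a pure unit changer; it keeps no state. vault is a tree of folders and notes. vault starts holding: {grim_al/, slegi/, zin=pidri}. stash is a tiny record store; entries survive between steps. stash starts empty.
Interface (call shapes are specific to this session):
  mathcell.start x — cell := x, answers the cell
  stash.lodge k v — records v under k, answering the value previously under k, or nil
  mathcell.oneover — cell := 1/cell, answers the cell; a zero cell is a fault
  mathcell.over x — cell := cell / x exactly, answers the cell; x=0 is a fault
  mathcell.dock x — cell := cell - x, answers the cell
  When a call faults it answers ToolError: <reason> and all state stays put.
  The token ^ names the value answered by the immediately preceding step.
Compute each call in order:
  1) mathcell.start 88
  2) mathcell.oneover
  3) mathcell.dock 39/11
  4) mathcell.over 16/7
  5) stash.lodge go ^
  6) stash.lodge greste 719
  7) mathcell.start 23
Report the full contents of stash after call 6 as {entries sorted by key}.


Answer: {go=-2177/1408, greste=719}

Derivation:
// start(x: 88) ~> 88
// oneover() ~> 1/88
// dock(x: 39/11) ~> -311/88
// over(x: 16/7) ~> -2177/1408
// lodge(k: go, v: ^) ~> nil
// lodge(k: greste, v: 719) ~> nil
// start(x: 23) ~> 23
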